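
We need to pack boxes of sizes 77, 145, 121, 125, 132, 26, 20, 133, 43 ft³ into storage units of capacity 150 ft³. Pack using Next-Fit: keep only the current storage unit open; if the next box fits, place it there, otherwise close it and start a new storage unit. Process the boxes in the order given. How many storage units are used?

8

77 ft³ → storage unit 1 (remaining 73 ft³)
145 ft³ → storage unit 2 (remaining 5 ft³)
121 ft³ → storage unit 3 (remaining 29 ft³)
125 ft³ → storage unit 4 (remaining 25 ft³)
132 ft³ → storage unit 5 (remaining 18 ft³)
26 ft³ → storage unit 6 (remaining 124 ft³)
20 ft³ → storage unit 6 (remaining 104 ft³)
133 ft³ → storage unit 7 (remaining 17 ft³)
43 ft³ → storage unit 8 (remaining 107 ft³)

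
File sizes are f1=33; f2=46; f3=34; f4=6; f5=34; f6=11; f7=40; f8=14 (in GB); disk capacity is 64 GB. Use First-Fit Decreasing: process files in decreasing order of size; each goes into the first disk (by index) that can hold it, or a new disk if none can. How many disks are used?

Sorted descending: 46, 40, 34, 34, 33, 14, 11, 6.
Put 46 GB in disk 1; 18 GB remain.
Put 40 GB in disk 2; 24 GB remain.
Put 34 GB in disk 3; 30 GB remain.
Put 34 GB in disk 4; 30 GB remain.
Put 33 GB in disk 5; 31 GB remain.
Put 14 GB in disk 1; 4 GB remain.
Put 11 GB in disk 2; 13 GB remain.
Put 6 GB in disk 2; 7 GB remain.
Final disks: [46,14] [40,11,6] [34] [34] [33].

5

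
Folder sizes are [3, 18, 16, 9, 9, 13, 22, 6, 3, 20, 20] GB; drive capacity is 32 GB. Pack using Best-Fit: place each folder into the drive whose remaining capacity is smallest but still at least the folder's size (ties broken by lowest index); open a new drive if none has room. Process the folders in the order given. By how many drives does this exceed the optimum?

1

Best-Fit: [3,18,9] [16,9,6] [13] [22,3] [20] [20] → 6 drives.
Total size 139 GB; any packing needs at least ⌈139/32⌉ = 5 drives.
An optimal packing achieves that bound: [22,9] [20,9,3] [20,6,3] [18,13] [16] → 5 drives.
Excess: 6 − 5 = 1.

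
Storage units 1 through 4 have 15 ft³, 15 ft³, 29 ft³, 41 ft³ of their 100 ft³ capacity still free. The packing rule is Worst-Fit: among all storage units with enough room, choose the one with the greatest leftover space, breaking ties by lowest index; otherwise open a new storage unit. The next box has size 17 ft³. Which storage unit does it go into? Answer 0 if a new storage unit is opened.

4

Storage units with room: storage unit 3 (29 ft³), storage unit 4 (41 ft³).
Most room is storage unit 4 with 41 ft³ free.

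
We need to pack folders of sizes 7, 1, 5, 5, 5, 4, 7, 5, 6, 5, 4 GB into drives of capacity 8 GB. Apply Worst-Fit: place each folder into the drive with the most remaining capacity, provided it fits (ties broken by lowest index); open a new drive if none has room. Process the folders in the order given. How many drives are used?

7 GB → drive 1 (remaining 1 GB)
1 GB → drive 1 (remaining 0 GB)
5 GB → drive 2 (remaining 3 GB)
5 GB → drive 3 (remaining 3 GB)
5 GB → drive 4 (remaining 3 GB)
4 GB → drive 5 (remaining 4 GB)
7 GB → drive 6 (remaining 1 GB)
5 GB → drive 7 (remaining 3 GB)
6 GB → drive 8 (remaining 2 GB)
5 GB → drive 9 (remaining 3 GB)
4 GB → drive 5 (remaining 0 GB)

9 drives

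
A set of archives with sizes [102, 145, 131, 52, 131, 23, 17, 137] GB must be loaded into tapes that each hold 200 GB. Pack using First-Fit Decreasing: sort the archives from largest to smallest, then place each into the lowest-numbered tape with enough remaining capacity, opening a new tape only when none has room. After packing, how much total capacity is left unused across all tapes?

Sorted descending: 145, 137, 131, 131, 102, 52, 23, 17.
145 GB → tape 1 (remaining 55 GB)
137 GB → tape 2 (remaining 63 GB)
131 GB → tape 3 (remaining 69 GB)
131 GB → tape 4 (remaining 69 GB)
102 GB → tape 5 (remaining 98 GB)
52 GB → tape 1 (remaining 3 GB)
23 GB → tape 2 (remaining 40 GB)
17 GB → tape 2 (remaining 23 GB)
5 tapes × 200 GB = 1000 GB; used 738 GB; unused 262 GB.

262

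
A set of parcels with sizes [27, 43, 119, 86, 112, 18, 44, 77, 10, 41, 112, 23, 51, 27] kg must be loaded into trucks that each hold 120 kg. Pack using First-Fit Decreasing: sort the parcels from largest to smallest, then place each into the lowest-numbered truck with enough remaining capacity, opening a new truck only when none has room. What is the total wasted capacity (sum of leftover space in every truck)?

50

Sorted descending: 119, 112, 112, 86, 77, 51, 44, 43, 41, 27, 27, 23, 18, 10.
119 kg → truck 1 (remaining 1 kg)
112 kg → truck 2 (remaining 8 kg)
112 kg → truck 3 (remaining 8 kg)
86 kg → truck 4 (remaining 34 kg)
77 kg → truck 5 (remaining 43 kg)
51 kg → truck 6 (remaining 69 kg)
44 kg → truck 6 (remaining 25 kg)
43 kg → truck 5 (remaining 0 kg)
41 kg → truck 7 (remaining 79 kg)
27 kg → truck 4 (remaining 7 kg)
27 kg → truck 7 (remaining 52 kg)
23 kg → truck 6 (remaining 2 kg)
18 kg → truck 7 (remaining 34 kg)
10 kg → truck 7 (remaining 24 kg)
7 trucks × 120 kg = 840 kg; used 790 kg; unused 50 kg.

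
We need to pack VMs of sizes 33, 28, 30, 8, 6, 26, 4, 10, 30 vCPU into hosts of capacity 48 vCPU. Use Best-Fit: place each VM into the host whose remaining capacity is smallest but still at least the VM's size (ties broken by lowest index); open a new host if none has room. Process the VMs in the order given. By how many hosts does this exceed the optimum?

Best-Fit: [33,8,6] [28] [30,4,10] [26] [30] → 5 hosts.
5 VMs exceed 24 vCPU (half the capacity), and no two of those can share a host, so at least 5 hosts are needed.
So 5 is already optimal.

0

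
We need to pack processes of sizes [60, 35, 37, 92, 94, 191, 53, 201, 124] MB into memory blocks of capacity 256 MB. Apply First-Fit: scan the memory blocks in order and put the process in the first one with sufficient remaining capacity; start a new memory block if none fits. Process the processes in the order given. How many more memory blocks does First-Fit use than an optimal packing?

1

First-Fit: [60,35,37,92] [94,53] [191] [201] [124] → 5 memory blocks.
Total size 887 MB; any packing needs at least ⌈887/256⌉ = 4 memory blocks.
An optimal packing achieves that bound: [201,53] [191,60] [124,94,37] [92,35] → 4 memory blocks.
Excess: 5 − 4 = 1.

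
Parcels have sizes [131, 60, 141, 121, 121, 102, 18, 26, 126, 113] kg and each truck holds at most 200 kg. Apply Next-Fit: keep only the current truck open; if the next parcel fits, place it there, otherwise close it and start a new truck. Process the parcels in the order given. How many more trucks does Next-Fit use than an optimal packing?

Next-Fit: [131,60] [141] [121] [121] [102,18,26] [126] [113] → 7 trucks.
7 parcels exceed 100 kg (half the capacity), and no two of those can share a truck, so at least 7 trucks are needed.
So 7 is already optimal.

0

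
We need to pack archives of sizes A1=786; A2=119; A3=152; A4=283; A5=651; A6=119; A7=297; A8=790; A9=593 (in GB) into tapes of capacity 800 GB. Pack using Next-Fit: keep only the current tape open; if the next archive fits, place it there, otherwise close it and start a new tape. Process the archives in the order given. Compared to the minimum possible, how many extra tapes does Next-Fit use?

1

Next-Fit: [786] [119,152,283] [651,119] [297] [790] [593] → 6 tapes.
Total size 3790 GB; any packing needs at least ⌈3790/800⌉ = 5 tapes.
An optimal packing achieves that bound: [790] [786] [651,119] [593,152] [297,283,119] → 5 tapes.
Excess: 6 − 5 = 1.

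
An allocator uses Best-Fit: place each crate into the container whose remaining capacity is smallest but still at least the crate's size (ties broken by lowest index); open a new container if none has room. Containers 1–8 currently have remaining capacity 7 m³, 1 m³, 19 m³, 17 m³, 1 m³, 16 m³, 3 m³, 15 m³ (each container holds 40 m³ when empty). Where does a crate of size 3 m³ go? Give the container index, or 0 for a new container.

7

Containers with room: container 1 (7 m³), container 3 (19 m³), container 4 (17 m³), container 6 (16 m³), container 7 (3 m³), container 8 (15 m³).
Tightest fit is container 7 with 3 m³ free.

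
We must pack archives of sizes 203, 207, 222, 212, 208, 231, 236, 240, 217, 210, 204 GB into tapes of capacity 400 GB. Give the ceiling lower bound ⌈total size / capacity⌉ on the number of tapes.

6 tapes

Total size = 203 + 207 + 222 + 212 + 208 + 231 + 236 + 240 + 217 + 210 + 204 = 2390 GB.
⌈2390 / 400⌉ = 6.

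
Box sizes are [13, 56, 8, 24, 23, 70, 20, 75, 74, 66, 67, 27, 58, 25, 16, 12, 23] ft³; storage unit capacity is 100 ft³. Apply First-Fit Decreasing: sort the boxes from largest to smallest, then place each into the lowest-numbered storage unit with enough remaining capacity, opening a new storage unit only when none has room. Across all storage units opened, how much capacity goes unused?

43

Sorted descending: 75, 74, 70, 67, 66, 58, 56, 27, 25, 24, 23, 23, 20, 16, 13, 12, 8.
75 ft³ → storage unit 1 (remaining 25 ft³)
74 ft³ → storage unit 2 (remaining 26 ft³)
70 ft³ → storage unit 3 (remaining 30 ft³)
67 ft³ → storage unit 4 (remaining 33 ft³)
66 ft³ → storage unit 5 (remaining 34 ft³)
58 ft³ → storage unit 6 (remaining 42 ft³)
56 ft³ → storage unit 7 (remaining 44 ft³)
27 ft³ → storage unit 3 (remaining 3 ft³)
25 ft³ → storage unit 1 (remaining 0 ft³)
24 ft³ → storage unit 2 (remaining 2 ft³)
23 ft³ → storage unit 4 (remaining 10 ft³)
23 ft³ → storage unit 5 (remaining 11 ft³)
20 ft³ → storage unit 6 (remaining 22 ft³)
16 ft³ → storage unit 6 (remaining 6 ft³)
13 ft³ → storage unit 7 (remaining 31 ft³)
12 ft³ → storage unit 7 (remaining 19 ft³)
8 ft³ → storage unit 4 (remaining 2 ft³)
7 storage units × 100 ft³ = 700 ft³; used 657 ft³; unused 43 ft³.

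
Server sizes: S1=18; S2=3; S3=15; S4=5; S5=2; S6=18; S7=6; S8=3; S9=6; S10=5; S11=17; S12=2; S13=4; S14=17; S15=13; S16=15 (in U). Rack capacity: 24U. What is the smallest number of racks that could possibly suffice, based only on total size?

Total size = 18 + 3 + 15 + 5 + 2 + 18 + 6 + 3 + 6 + 5 + 17 + 2 + 4 + 17 + 13 + 15 = 149U.
⌈149 / 24⌉ = 7.

7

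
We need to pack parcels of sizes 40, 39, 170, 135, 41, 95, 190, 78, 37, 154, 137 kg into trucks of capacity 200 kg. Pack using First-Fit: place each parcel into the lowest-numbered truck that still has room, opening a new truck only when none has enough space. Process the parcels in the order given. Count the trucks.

7

40 kg → truck 1 (remaining 160 kg)
39 kg → truck 1 (remaining 121 kg)
170 kg → truck 2 (remaining 30 kg)
135 kg → truck 3 (remaining 65 kg)
41 kg → truck 1 (remaining 80 kg)
95 kg → truck 4 (remaining 105 kg)
190 kg → truck 5 (remaining 10 kg)
78 kg → truck 1 (remaining 2 kg)
37 kg → truck 3 (remaining 28 kg)
154 kg → truck 6 (remaining 46 kg)
137 kg → truck 7 (remaining 63 kg)
Final trucks: [40,39,41,78] [170] [135,37] [95] [190] [154] [137].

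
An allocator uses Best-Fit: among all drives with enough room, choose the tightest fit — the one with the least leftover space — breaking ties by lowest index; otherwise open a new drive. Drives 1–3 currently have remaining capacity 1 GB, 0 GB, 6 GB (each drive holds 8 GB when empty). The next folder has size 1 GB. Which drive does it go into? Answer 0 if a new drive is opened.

1

Drives with room: drive 1 (1 GB), drive 3 (6 GB).
Tightest fit is drive 1 with 1 GB free.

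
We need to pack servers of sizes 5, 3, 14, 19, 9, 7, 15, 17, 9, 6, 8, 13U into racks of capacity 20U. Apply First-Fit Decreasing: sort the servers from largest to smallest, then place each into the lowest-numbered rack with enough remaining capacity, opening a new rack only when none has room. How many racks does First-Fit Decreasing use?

7 racks

Sorted descending: 19, 17, 15, 14, 13, 9, 9, 8, 7, 6, 5, 3.
rack 1: place 19U, 1U left
rack 2: place 17U, 3U left
rack 3: place 15U, 5U left
rack 4: place 14U, 6U left
rack 5: place 13U, 7U left
rack 6: place 9U, 11U left
rack 6: place 9U, 2U left
rack 7: place 8U, 12U left
rack 5: place 7U, 0U left
rack 4: place 6U, 0U left
rack 3: place 5U, 0U left
rack 2: place 3U, 0U left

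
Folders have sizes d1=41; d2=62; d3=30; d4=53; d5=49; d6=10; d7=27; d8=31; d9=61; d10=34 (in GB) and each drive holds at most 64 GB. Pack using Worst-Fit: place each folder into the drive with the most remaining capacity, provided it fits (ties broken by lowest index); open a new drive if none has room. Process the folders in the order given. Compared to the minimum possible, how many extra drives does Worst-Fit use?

1

Worst-Fit: [41] [62] [30,10] [53] [49] [27,31] [61] [34] → 8 drives.
Total size 398 GB; any packing needs at least ⌈398/64⌉ = 7 drives.
An optimal packing achieves that bound: [62] [61] [53,10] [49] [41] [34,30] [31,27] → 7 drives.
Excess: 8 − 7 = 1.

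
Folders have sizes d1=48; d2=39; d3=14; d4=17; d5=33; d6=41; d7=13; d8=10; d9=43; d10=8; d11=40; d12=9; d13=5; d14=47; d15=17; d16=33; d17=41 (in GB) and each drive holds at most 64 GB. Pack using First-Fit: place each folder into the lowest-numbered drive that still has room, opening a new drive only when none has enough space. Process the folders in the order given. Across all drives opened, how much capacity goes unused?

Put d1 (48 GB) in drive 1; 16 GB remain.
Put d2 (39 GB) in drive 2; 25 GB remain.
Put d3 (14 GB) in drive 1; 2 GB remain.
Put d4 (17 GB) in drive 2; 8 GB remain.
Put d5 (33 GB) in drive 3; 31 GB remain.
Put d6 (41 GB) in drive 4; 23 GB remain.
Put d7 (13 GB) in drive 3; 18 GB remain.
Put d8 (10 GB) in drive 3; 8 GB remain.
Put d9 (43 GB) in drive 5; 21 GB remain.
Put d10 (8 GB) in drive 2; 0 GB remain.
Put d11 (40 GB) in drive 6; 24 GB remain.
Put d12 (9 GB) in drive 4; 14 GB remain.
Put d13 (5 GB) in drive 3; 3 GB remain.
Put d14 (47 GB) in drive 7; 17 GB remain.
Put d15 (17 GB) in drive 5; 4 GB remain.
Put d16 (33 GB) in drive 8; 31 GB remain.
Put d17 (41 GB) in drive 9; 23 GB remain.
9 drives × 64 GB = 576 GB; used 458 GB; unused 118 GB.

118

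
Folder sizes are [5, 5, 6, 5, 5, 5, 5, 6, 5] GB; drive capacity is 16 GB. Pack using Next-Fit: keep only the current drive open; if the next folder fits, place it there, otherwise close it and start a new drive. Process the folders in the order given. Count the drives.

drive 1: place 5 GB, 11 GB left
drive 1: place 5 GB, 6 GB left
drive 1: place 6 GB, 0 GB left
drive 2: place 5 GB, 11 GB left
drive 2: place 5 GB, 6 GB left
drive 2: place 5 GB, 1 GB left
drive 3: place 5 GB, 11 GB left
drive 3: place 6 GB, 5 GB left
drive 3: place 5 GB, 0 GB left
Final drives: [5,5,6] [5,5,5] [5,6,5].

3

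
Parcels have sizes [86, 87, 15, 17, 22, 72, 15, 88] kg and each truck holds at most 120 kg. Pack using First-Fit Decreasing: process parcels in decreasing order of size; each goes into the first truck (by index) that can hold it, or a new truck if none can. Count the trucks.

Sorted descending: 88, 87, 86, 72, 22, 17, 15, 15.
truck 1: place 88 kg, 32 kg left
truck 2: place 87 kg, 33 kg left
truck 3: place 86 kg, 34 kg left
truck 4: place 72 kg, 48 kg left
truck 1: place 22 kg, 10 kg left
truck 2: place 17 kg, 16 kg left
truck 2: place 15 kg, 1 kg left
truck 3: place 15 kg, 19 kg left

4 trucks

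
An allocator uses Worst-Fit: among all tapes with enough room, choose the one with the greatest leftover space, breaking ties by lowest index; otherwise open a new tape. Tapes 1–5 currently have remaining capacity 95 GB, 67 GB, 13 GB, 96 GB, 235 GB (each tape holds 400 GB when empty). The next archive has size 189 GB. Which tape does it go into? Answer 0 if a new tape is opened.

5

Tapes with room: tape 5 (235 GB).
Most room is tape 5 with 235 GB free.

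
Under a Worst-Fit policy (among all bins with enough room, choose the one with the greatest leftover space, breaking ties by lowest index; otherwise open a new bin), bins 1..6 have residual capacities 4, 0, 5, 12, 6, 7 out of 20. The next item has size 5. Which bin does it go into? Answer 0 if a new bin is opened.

Bins with room: bin 3 (5), bin 4 (12), bin 5 (6), bin 6 (7).
Most room is bin 4 with 12 free.

4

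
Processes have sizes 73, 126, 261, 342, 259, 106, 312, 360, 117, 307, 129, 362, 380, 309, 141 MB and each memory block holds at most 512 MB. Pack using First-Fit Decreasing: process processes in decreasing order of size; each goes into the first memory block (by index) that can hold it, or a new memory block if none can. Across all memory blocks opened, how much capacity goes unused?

Sorted descending: 380, 362, 360, 342, 312, 309, 307, 261, 259, 141, 129, 126, 117, 106, 73.
memory block 1: place 380 MB, 132 MB left
memory block 2: place 362 MB, 150 MB left
memory block 3: place 360 MB, 152 MB left
memory block 4: place 342 MB, 170 MB left
memory block 5: place 312 MB, 200 MB left
memory block 6: place 309 MB, 203 MB left
memory block 7: place 307 MB, 205 MB left
memory block 8: place 261 MB, 251 MB left
memory block 9: place 259 MB, 253 MB left
memory block 2: place 141 MB, 9 MB left
memory block 1: place 129 MB, 3 MB left
memory block 3: place 126 MB, 26 MB left
memory block 4: place 117 MB, 53 MB left
memory block 5: place 106 MB, 94 MB left
memory block 5: place 73 MB, 21 MB left
9 memory blocks × 512 MB = 4608 MB; used 3584 MB; unused 1024 MB.

1024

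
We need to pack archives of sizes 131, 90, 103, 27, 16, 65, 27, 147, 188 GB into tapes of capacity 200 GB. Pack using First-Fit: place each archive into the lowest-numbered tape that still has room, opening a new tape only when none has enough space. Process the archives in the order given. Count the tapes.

5

Put 131 GB in tape 1; 69 GB remain.
Put 90 GB in tape 2; 110 GB remain.
Put 103 GB in tape 2; 7 GB remain.
Put 27 GB in tape 1; 42 GB remain.
Put 16 GB in tape 1; 26 GB remain.
Put 65 GB in tape 3; 135 GB remain.
Put 27 GB in tape 3; 108 GB remain.
Put 147 GB in tape 4; 53 GB remain.
Put 188 GB in tape 5; 12 GB remain.
Final tapes: [131,27,16] [90,103] [65,27] [147] [188].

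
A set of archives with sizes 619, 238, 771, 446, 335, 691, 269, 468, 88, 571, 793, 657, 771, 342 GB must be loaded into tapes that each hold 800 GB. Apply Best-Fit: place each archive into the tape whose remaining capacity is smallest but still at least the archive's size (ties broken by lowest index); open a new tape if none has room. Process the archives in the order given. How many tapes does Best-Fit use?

619 GB → tape 1 (remaining 181 GB)
238 GB → tape 2 (remaining 562 GB)
771 GB → tape 3 (remaining 29 GB)
446 GB → tape 2 (remaining 116 GB)
335 GB → tape 4 (remaining 465 GB)
691 GB → tape 5 (remaining 109 GB)
269 GB → tape 4 (remaining 196 GB)
468 GB → tape 6 (remaining 332 GB)
88 GB → tape 5 (remaining 21 GB)
571 GB → tape 7 (remaining 229 GB)
793 GB → tape 8 (remaining 7 GB)
657 GB → tape 9 (remaining 143 GB)
771 GB → tape 10 (remaining 29 GB)
342 GB → tape 11 (remaining 458 GB)

11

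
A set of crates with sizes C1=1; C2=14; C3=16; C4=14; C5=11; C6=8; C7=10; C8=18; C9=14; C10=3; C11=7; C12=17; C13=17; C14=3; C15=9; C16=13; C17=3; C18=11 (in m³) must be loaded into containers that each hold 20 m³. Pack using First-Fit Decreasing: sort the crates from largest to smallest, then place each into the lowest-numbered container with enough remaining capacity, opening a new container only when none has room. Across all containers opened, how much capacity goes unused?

Sorted descending: 18, 17, 17, 16, 14, 14, 14, 13, 11, 11, 10, 9, 8, 7, 3, 3, 3, 1.
18 m³ → container 1 (remaining 2 m³)
17 m³ → container 2 (remaining 3 m³)
17 m³ → container 3 (remaining 3 m³)
16 m³ → container 4 (remaining 4 m³)
14 m³ → container 5 (remaining 6 m³)
14 m³ → container 6 (remaining 6 m³)
14 m³ → container 7 (remaining 6 m³)
13 m³ → container 8 (remaining 7 m³)
11 m³ → container 9 (remaining 9 m³)
11 m³ → container 10 (remaining 9 m³)
10 m³ → container 11 (remaining 10 m³)
9 m³ → container 9 (remaining 0 m³)
8 m³ → container 10 (remaining 1 m³)
7 m³ → container 8 (remaining 0 m³)
3 m³ → container 2 (remaining 0 m³)
3 m³ → container 3 (remaining 0 m³)
3 m³ → container 4 (remaining 1 m³)
1 m³ → container 1 (remaining 1 m³)
11 containers × 20 m³ = 220 m³; used 189 m³; unused 31 m³.

31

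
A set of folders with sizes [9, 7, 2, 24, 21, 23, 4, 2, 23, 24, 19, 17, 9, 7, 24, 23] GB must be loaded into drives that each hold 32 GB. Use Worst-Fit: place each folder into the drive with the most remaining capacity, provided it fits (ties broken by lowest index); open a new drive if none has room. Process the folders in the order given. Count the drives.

drive 1: place 9 GB, 23 GB left
drive 1: place 7 GB, 16 GB left
drive 1: place 2 GB, 14 GB left
drive 2: place 24 GB, 8 GB left
drive 3: place 21 GB, 11 GB left
drive 4: place 23 GB, 9 GB left
drive 1: place 4 GB, 10 GB left
drive 3: place 2 GB, 9 GB left
drive 5: place 23 GB, 9 GB left
drive 6: place 24 GB, 8 GB left
drive 7: place 19 GB, 13 GB left
drive 8: place 17 GB, 15 GB left
drive 8: place 9 GB, 6 GB left
drive 7: place 7 GB, 6 GB left
drive 9: place 24 GB, 8 GB left
drive 10: place 23 GB, 9 GB left

10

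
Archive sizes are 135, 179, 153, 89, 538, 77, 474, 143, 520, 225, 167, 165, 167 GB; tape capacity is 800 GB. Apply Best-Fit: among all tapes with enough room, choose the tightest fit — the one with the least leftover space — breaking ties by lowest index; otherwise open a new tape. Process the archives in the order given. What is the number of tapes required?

5

Put 135 GB in tape 1; 665 GB remain.
Put 179 GB in tape 1; 486 GB remain.
Put 153 GB in tape 1; 333 GB remain.
Put 89 GB in tape 1; 244 GB remain.
Put 538 GB in tape 2; 262 GB remain.
Put 77 GB in tape 1; 167 GB remain.
Put 474 GB in tape 3; 326 GB remain.
Put 143 GB in tape 1; 24 GB remain.
Put 520 GB in tape 4; 280 GB remain.
Put 225 GB in tape 2; 37 GB remain.
Put 167 GB in tape 4; 113 GB remain.
Put 165 GB in tape 3; 161 GB remain.
Put 167 GB in tape 5; 633 GB remain.
Final tapes: [135,179,153,89,77,143] [538,225] [474,165] [520,167] [167].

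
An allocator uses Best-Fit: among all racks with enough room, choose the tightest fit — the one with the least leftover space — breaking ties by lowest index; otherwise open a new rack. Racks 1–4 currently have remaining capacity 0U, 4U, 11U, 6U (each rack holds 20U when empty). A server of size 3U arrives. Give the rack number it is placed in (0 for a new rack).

2

Racks with room: rack 2 (4U), rack 3 (11U), rack 4 (6U).
Tightest fit is rack 2 with 4U free.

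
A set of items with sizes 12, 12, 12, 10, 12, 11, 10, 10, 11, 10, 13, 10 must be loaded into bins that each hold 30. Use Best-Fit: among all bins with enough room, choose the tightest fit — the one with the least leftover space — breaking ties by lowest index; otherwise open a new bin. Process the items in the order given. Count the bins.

Put 12 in bin 1; 18 remain.
Put 12 in bin 1; 6 remain.
Put 12 in bin 2; 18 remain.
Put 10 in bin 2; 8 remain.
Put 12 in bin 3; 18 remain.
Put 11 in bin 3; 7 remain.
Put 10 in bin 4; 20 remain.
Put 10 in bin 4; 10 remain.
Put 11 in bin 5; 19 remain.
Put 10 in bin 4; 0 remain.
Put 13 in bin 5; 6 remain.
Put 10 in bin 6; 20 remain.

6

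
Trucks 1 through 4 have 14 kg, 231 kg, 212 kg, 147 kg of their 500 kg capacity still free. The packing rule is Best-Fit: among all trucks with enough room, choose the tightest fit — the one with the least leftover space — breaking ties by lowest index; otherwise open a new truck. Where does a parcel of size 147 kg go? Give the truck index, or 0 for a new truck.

4

Trucks with room: truck 2 (231 kg), truck 3 (212 kg), truck 4 (147 kg).
Tightest fit is truck 4 with 147 kg free.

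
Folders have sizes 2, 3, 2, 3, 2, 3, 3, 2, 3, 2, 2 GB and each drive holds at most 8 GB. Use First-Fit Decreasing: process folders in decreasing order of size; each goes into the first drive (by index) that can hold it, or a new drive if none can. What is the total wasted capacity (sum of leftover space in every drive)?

5

Sorted descending: 3, 3, 3, 3, 3, 2, 2, 2, 2, 2, 2.
3 GB → drive 1 (remaining 5 GB)
3 GB → drive 1 (remaining 2 GB)
3 GB → drive 2 (remaining 5 GB)
3 GB → drive 2 (remaining 2 GB)
3 GB → drive 3 (remaining 5 GB)
2 GB → drive 1 (remaining 0 GB)
2 GB → drive 2 (remaining 0 GB)
2 GB → drive 3 (remaining 3 GB)
2 GB → drive 3 (remaining 1 GB)
2 GB → drive 4 (remaining 6 GB)
2 GB → drive 4 (remaining 4 GB)
4 drives × 8 GB = 32 GB; used 27 GB; unused 5 GB.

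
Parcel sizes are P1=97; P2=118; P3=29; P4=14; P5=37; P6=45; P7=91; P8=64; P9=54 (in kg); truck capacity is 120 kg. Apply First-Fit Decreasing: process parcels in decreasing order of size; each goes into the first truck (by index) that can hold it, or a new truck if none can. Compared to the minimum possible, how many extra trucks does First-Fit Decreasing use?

First-Fit Decreasing: [118] [97,14] [91,29] [64,54] [45,37] → 5 trucks.
Total size 549 kg; any packing needs at least ⌈549/120⌉ = 5 trucks.
So 5 is already optimal.

0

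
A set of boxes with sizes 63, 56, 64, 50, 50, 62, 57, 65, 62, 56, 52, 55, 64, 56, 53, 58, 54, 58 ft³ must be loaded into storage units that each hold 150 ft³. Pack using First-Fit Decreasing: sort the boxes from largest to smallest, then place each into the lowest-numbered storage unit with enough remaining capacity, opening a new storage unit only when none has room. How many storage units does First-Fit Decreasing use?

9 storage units

Sorted descending: 65, 64, 64, 63, 62, 62, 58, 58, 57, 56, 56, 56, 55, 54, 53, 52, 50, 50.
65 ft³ → storage unit 1 (remaining 85 ft³)
64 ft³ → storage unit 1 (remaining 21 ft³)
64 ft³ → storage unit 2 (remaining 86 ft³)
63 ft³ → storage unit 2 (remaining 23 ft³)
62 ft³ → storage unit 3 (remaining 88 ft³)
62 ft³ → storage unit 3 (remaining 26 ft³)
58 ft³ → storage unit 4 (remaining 92 ft³)
58 ft³ → storage unit 4 (remaining 34 ft³)
57 ft³ → storage unit 5 (remaining 93 ft³)
56 ft³ → storage unit 5 (remaining 37 ft³)
56 ft³ → storage unit 6 (remaining 94 ft³)
56 ft³ → storage unit 6 (remaining 38 ft³)
55 ft³ → storage unit 7 (remaining 95 ft³)
54 ft³ → storage unit 7 (remaining 41 ft³)
53 ft³ → storage unit 8 (remaining 97 ft³)
52 ft³ → storage unit 8 (remaining 45 ft³)
50 ft³ → storage unit 9 (remaining 100 ft³)
50 ft³ → storage unit 9 (remaining 50 ft³)
Final storage units: [65,64] [64,63] [62,62] [58,58] [57,56] [56,56] [55,54] [53,52] [50,50].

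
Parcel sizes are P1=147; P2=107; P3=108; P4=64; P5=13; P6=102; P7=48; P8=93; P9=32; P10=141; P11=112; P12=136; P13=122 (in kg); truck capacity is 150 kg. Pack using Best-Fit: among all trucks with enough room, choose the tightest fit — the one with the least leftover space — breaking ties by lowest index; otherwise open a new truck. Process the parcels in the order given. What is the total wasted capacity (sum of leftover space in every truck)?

Put P1 (147 kg) in truck 1; 3 kg remain.
Put P2 (107 kg) in truck 2; 43 kg remain.
Put P3 (108 kg) in truck 3; 42 kg remain.
Put P4 (64 kg) in truck 4; 86 kg remain.
Put P5 (13 kg) in truck 3; 29 kg remain.
Put P6 (102 kg) in truck 5; 48 kg remain.
Put P7 (48 kg) in truck 5; 0 kg remain.
Put P8 (93 kg) in truck 6; 57 kg remain.
Put P9 (32 kg) in truck 2; 11 kg remain.
Put P10 (141 kg) in truck 7; 9 kg remain.
Put P11 (112 kg) in truck 8; 38 kg remain.
Put P12 (136 kg) in truck 9; 14 kg remain.
Put P13 (122 kg) in truck 10; 28 kg remain.
10 trucks × 150 kg = 1500 kg; used 1225 kg; unused 275 kg.

275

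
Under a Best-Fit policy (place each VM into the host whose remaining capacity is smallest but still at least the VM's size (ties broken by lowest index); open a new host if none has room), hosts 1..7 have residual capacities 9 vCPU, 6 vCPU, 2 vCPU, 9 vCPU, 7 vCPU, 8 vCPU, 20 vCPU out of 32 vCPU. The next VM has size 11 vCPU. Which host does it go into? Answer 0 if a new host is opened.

7

Hosts with room: host 7 (20 vCPU).
Tightest fit is host 7 with 20 vCPU free.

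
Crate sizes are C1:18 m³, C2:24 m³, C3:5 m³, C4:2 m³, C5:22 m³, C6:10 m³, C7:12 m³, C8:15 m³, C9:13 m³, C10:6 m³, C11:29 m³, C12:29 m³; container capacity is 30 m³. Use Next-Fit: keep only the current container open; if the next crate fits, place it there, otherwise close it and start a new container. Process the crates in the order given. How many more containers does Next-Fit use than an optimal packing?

1

Next-Fit: [18] [24,5] [2,22] [10,12] [15,13] [6] [29] [29] → 8 containers.
Total size 185 m³; any packing needs at least ⌈185/30⌉ = 7 containers.
An optimal packing achieves that bound: [29] [29] [24,6] [22,5,2] [18,12] [15,13] [10] → 7 containers.
Excess: 8 − 7 = 1.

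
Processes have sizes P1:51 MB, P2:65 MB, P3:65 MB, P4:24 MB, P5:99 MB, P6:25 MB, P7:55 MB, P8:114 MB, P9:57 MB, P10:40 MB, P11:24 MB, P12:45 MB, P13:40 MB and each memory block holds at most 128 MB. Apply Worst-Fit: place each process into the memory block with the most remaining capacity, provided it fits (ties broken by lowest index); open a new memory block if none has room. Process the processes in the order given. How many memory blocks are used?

P1 (51 MB) → memory block 1 (remaining 77 MB)
P2 (65 MB) → memory block 1 (remaining 12 MB)
P3 (65 MB) → memory block 2 (remaining 63 MB)
P4 (24 MB) → memory block 2 (remaining 39 MB)
P5 (99 MB) → memory block 3 (remaining 29 MB)
P6 (25 MB) → memory block 2 (remaining 14 MB)
P7 (55 MB) → memory block 4 (remaining 73 MB)
P8 (114 MB) → memory block 5 (remaining 14 MB)
P9 (57 MB) → memory block 4 (remaining 16 MB)
P10 (40 MB) → memory block 6 (remaining 88 MB)
P11 (24 MB) → memory block 6 (remaining 64 MB)
P12 (45 MB) → memory block 6 (remaining 19 MB)
P13 (40 MB) → memory block 7 (remaining 88 MB)

7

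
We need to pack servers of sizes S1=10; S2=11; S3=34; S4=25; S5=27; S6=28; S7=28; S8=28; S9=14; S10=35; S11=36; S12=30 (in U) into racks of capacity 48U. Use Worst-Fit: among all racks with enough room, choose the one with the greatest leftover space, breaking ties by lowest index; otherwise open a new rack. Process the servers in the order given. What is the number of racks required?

9 racks

Put S1 (10U) in rack 1; 38U remain.
Put S2 (11U) in rack 1; 27U remain.
Put S3 (34U) in rack 2; 14U remain.
Put S4 (25U) in rack 1; 2U remain.
Put S5 (27U) in rack 3; 21U remain.
Put S6 (28U) in rack 4; 20U remain.
Put S7 (28U) in rack 5; 20U remain.
Put S8 (28U) in rack 6; 20U remain.
Put S9 (14U) in rack 3; 7U remain.
Put S10 (35U) in rack 7; 13U remain.
Put S11 (36U) in rack 8; 12U remain.
Put S12 (30U) in rack 9; 18U remain.
Final racks: [10,11,25] [34] [27,14] [28] [28] [28] [35] [36] [30].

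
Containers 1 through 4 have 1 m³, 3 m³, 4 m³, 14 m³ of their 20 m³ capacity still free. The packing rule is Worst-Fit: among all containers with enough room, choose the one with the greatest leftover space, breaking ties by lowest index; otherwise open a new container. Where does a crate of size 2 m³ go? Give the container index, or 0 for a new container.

4

Containers with room: container 2 (3 m³), container 3 (4 m³), container 4 (14 m³).
Most room is container 4 with 14 m³ free.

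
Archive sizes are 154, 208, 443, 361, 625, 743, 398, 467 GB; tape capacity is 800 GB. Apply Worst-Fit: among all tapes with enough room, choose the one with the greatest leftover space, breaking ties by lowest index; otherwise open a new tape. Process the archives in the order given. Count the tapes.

Put 154 GB in tape 1; 646 GB remain.
Put 208 GB in tape 1; 438 GB remain.
Put 443 GB in tape 2; 357 GB remain.
Put 361 GB in tape 1; 77 GB remain.
Put 625 GB in tape 3; 175 GB remain.
Put 743 GB in tape 4; 57 GB remain.
Put 398 GB in tape 5; 402 GB remain.
Put 467 GB in tape 6; 333 GB remain.
Final tapes: [154,208,361] [443] [625] [743] [398] [467].

6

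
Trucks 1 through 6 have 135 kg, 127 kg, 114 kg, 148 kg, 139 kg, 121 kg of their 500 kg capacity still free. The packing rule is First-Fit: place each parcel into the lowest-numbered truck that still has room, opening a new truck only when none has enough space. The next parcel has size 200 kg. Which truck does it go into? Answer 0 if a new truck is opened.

No truck has ≥ 200 kg free, so a new truck is opened.

0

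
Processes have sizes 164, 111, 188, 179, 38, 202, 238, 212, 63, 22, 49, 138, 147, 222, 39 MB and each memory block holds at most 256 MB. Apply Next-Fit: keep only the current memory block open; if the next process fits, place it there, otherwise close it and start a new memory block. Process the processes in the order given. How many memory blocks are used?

12

memory block 1: place 164 MB, 92 MB left
memory block 2: place 111 MB, 145 MB left
memory block 3: place 188 MB, 68 MB left
memory block 4: place 179 MB, 77 MB left
memory block 4: place 38 MB, 39 MB left
memory block 5: place 202 MB, 54 MB left
memory block 6: place 238 MB, 18 MB left
memory block 7: place 212 MB, 44 MB left
memory block 8: place 63 MB, 193 MB left
memory block 8: place 22 MB, 171 MB left
memory block 8: place 49 MB, 122 MB left
memory block 9: place 138 MB, 118 MB left
memory block 10: place 147 MB, 109 MB left
memory block 11: place 222 MB, 34 MB left
memory block 12: place 39 MB, 217 MB left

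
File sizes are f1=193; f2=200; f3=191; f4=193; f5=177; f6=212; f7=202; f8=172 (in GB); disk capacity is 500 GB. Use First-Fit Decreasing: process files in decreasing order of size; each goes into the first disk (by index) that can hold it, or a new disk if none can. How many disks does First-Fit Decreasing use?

Sorted descending: 212, 202, 200, 193, 193, 191, 177, 172.
Put 212 GB in disk 1; 288 GB remain.
Put 202 GB in disk 1; 86 GB remain.
Put 200 GB in disk 2; 300 GB remain.
Put 193 GB in disk 2; 107 GB remain.
Put 193 GB in disk 3; 307 GB remain.
Put 191 GB in disk 3; 116 GB remain.
Put 177 GB in disk 4; 323 GB remain.
Put 172 GB in disk 4; 151 GB remain.

4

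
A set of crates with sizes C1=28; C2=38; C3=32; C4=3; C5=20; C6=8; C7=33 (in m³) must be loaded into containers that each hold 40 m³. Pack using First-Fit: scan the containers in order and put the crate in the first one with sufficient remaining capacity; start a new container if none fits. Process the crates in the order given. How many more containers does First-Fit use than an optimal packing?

0

First-Fit: [28,3,8] [38] [32] [20] [33] → 5 containers.
Total size 162 m³; any packing needs at least ⌈162/40⌉ = 5 containers.
So 5 is already optimal.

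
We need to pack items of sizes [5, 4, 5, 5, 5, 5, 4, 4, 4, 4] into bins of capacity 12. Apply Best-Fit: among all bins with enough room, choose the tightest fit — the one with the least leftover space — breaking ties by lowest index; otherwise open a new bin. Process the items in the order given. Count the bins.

Put 5 in bin 1; 7 remain.
Put 4 in bin 1; 3 remain.
Put 5 in bin 2; 7 remain.
Put 5 in bin 2; 2 remain.
Put 5 in bin 3; 7 remain.
Put 5 in bin 3; 2 remain.
Put 4 in bin 4; 8 remain.
Put 4 in bin 4; 4 remain.
Put 4 in bin 4; 0 remain.
Put 4 in bin 5; 8 remain.

5 bins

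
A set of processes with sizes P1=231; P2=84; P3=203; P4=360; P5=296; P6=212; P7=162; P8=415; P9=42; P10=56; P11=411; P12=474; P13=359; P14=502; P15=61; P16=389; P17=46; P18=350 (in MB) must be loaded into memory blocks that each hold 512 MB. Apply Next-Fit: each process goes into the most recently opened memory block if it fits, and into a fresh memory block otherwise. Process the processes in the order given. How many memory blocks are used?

12

Put P1 (231 MB) in memory block 1; 281 MB remain.
Put P2 (84 MB) in memory block 1; 197 MB remain.
Put P3 (203 MB) in memory block 2; 309 MB remain.
Put P4 (360 MB) in memory block 3; 152 MB remain.
Put P5 (296 MB) in memory block 4; 216 MB remain.
Put P6 (212 MB) in memory block 4; 4 MB remain.
Put P7 (162 MB) in memory block 5; 350 MB remain.
Put P8 (415 MB) in memory block 6; 97 MB remain.
Put P9 (42 MB) in memory block 6; 55 MB remain.
Put P10 (56 MB) in memory block 7; 456 MB remain.
Put P11 (411 MB) in memory block 7; 45 MB remain.
Put P12 (474 MB) in memory block 8; 38 MB remain.
Put P13 (359 MB) in memory block 9; 153 MB remain.
Put P14 (502 MB) in memory block 10; 10 MB remain.
Put P15 (61 MB) in memory block 11; 451 MB remain.
Put P16 (389 MB) in memory block 11; 62 MB remain.
Put P17 (46 MB) in memory block 11; 16 MB remain.
Put P18 (350 MB) in memory block 12; 162 MB remain.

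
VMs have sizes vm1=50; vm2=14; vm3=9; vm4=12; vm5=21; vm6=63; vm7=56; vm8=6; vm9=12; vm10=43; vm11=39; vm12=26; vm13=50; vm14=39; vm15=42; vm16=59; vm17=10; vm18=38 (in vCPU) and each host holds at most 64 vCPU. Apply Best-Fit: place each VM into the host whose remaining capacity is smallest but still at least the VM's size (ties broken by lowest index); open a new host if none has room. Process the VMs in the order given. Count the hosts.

Put vm1 (50 vCPU) in host 1; 14 vCPU remain.
Put vm2 (14 vCPU) in host 1; 0 vCPU remain.
Put vm3 (9 vCPU) in host 2; 55 vCPU remain.
Put vm4 (12 vCPU) in host 2; 43 vCPU remain.
Put vm5 (21 vCPU) in host 2; 22 vCPU remain.
Put vm6 (63 vCPU) in host 3; 1 vCPU remain.
Put vm7 (56 vCPU) in host 4; 8 vCPU remain.
Put vm8 (6 vCPU) in host 4; 2 vCPU remain.
Put vm9 (12 vCPU) in host 2; 10 vCPU remain.
Put vm10 (43 vCPU) in host 5; 21 vCPU remain.
Put vm11 (39 vCPU) in host 6; 25 vCPU remain.
Put vm12 (26 vCPU) in host 7; 38 vCPU remain.
Put vm13 (50 vCPU) in host 8; 14 vCPU remain.
Put vm14 (39 vCPU) in host 9; 25 vCPU remain.
Put vm15 (42 vCPU) in host 10; 22 vCPU remain.
Put vm16 (59 vCPU) in host 11; 5 vCPU remain.
Put vm17 (10 vCPU) in host 2; 0 vCPU remain.
Put vm18 (38 vCPU) in host 7; 0 vCPU remain.
Final hosts: [50,14] [9,12,21,12,10] [63] [56,6] [43] [39] [26,38] [50] [39] [42] [59].

11 hosts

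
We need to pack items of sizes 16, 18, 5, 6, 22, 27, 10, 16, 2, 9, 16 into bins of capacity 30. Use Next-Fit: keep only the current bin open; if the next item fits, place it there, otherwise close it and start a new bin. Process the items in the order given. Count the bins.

6

16 → bin 1 (remaining 14)
18 → bin 2 (remaining 12)
5 → bin 2 (remaining 7)
6 → bin 2 (remaining 1)
22 → bin 3 (remaining 8)
27 → bin 4 (remaining 3)
10 → bin 5 (remaining 20)
16 → bin 5 (remaining 4)
2 → bin 5 (remaining 2)
9 → bin 6 (remaining 21)
16 → bin 6 (remaining 5)
Final bins: [16] [18,5,6] [22] [27] [10,16,2] [9,16].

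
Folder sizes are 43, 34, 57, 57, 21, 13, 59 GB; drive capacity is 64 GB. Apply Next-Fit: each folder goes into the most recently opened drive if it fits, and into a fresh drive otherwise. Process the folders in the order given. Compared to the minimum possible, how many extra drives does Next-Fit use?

Next-Fit: [43] [34] [57] [57] [21,13] [59] → 6 drives.
Total size 284 GB; any packing needs at least ⌈284/64⌉ = 5 drives.
An optimal packing achieves that bound: [59] [57] [57] [43,21] [34,13] → 5 drives.
Excess: 6 − 5 = 1.

1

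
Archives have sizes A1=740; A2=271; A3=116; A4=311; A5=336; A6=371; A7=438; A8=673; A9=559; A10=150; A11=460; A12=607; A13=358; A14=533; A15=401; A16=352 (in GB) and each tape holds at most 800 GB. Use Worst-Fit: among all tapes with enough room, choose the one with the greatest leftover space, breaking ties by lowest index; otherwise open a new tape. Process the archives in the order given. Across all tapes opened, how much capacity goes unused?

2124

Put A1 (740 GB) in tape 1; 60 GB remain.
Put A2 (271 GB) in tape 2; 529 GB remain.
Put A3 (116 GB) in tape 2; 413 GB remain.
Put A4 (311 GB) in tape 2; 102 GB remain.
Put A5 (336 GB) in tape 3; 464 GB remain.
Put A6 (371 GB) in tape 3; 93 GB remain.
Put A7 (438 GB) in tape 4; 362 GB remain.
Put A8 (673 GB) in tape 5; 127 GB remain.
Put A9 (559 GB) in tape 6; 241 GB remain.
Put A10 (150 GB) in tape 4; 212 GB remain.
Put A11 (460 GB) in tape 7; 340 GB remain.
Put A12 (607 GB) in tape 8; 193 GB remain.
Put A13 (358 GB) in tape 9; 442 GB remain.
Put A14 (533 GB) in tape 10; 267 GB remain.
Put A15 (401 GB) in tape 9; 41 GB remain.
Put A16 (352 GB) in tape 11; 448 GB remain.
11 tapes × 800 GB = 8800 GB; used 6676 GB; unused 2124 GB.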